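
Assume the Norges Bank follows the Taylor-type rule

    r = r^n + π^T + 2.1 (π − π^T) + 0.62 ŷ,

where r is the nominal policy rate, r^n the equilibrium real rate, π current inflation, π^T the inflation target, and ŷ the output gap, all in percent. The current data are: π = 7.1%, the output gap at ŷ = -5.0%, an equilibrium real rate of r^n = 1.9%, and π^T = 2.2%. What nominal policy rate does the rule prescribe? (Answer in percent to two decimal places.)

11.29%

r = 1.9 + 2.2 + 2.1 × (7.1 − 2.2) + 0.62 × (-5.0)
   = 1.9 + 2.2 + 10.29 − 3.1 = 11.29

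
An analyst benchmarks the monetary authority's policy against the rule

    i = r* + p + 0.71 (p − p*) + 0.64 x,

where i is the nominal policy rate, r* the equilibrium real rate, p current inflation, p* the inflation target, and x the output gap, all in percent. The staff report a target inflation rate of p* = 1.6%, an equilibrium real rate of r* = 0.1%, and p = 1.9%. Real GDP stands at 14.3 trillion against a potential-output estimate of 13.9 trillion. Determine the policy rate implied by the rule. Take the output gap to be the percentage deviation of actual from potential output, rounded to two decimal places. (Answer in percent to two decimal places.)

Output gap = 100 × (14.3 − 13.9) / 13.9 = 2.88%.
i = 0.10 + 1.90 + 0.71 × (1.90 − 1.60) + 0.64 × 2.88
   = 0.10 + 1.9 + 0.213 + 1.8432 = 4.06

4.06%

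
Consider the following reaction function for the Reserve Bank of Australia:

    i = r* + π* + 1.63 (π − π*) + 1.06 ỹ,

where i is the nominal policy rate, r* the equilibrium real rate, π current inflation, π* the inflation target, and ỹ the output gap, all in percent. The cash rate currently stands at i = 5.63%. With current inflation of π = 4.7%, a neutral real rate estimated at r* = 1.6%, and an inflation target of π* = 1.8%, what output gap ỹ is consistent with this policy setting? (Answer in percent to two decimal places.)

-2.36%

1.06 ỹ = 5.63 − 1.6 − 1.8 − 1.63 × (4.7 − 1.8) = -2.497
ỹ = -2.497 / 1.06 = -2.36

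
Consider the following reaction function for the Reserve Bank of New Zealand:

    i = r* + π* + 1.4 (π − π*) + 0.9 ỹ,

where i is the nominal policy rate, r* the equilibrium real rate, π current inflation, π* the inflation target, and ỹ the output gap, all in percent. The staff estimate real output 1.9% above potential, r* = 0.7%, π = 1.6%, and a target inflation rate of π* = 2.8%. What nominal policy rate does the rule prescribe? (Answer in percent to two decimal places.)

Output 1.9% above potential → ỹ = 1.9.
i = 0.7 + 2.8 + 1.4 × (1.6 − 2.8) + 0.9 × 1.9
   = 0.7 + 2.8 − 1.68 + 1.71 = 3.53

3.53%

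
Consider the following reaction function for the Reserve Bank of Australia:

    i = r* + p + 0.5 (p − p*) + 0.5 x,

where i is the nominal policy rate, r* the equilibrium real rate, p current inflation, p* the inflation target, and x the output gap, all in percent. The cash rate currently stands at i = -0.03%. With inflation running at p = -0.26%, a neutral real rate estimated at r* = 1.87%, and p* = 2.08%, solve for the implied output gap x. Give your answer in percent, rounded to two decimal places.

-0.94%

0.5 x = -0.03 − 1.87 − (-0.26) − 0.5 × ((-0.26) − 2.08) = -0.47
x = -0.47 / 0.5 = -0.94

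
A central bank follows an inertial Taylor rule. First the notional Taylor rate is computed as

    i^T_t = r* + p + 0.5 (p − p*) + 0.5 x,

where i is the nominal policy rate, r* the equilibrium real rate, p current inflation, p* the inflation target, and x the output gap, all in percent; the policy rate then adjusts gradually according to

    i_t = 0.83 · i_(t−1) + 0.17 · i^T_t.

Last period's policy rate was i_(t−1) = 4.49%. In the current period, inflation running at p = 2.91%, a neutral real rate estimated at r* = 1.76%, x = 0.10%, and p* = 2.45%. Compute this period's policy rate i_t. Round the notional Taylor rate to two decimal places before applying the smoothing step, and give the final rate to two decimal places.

i^T_t = 1.76 + 2.91 + 0.5 × (2.91 − 2.45) + 0.5 × 0.10
   = 1.76 + 2.91 + 0.23 + 0.05 = 4.95
i_t = 0.83 × 4.49 + 0.17 × 4.95 = 3.7267 + 0.8415 = 4.57

4.57%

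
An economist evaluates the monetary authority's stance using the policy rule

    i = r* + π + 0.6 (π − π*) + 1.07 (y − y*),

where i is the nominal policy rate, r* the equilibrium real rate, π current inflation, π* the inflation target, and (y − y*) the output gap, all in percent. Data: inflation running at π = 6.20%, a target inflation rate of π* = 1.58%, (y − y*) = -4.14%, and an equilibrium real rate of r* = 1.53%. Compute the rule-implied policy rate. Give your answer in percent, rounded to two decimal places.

i = 1.53 + 6.20 + 0.6 × (6.20 − 1.58) + 1.07 × (-4.14)
   = 1.53 + 6.2 + 2.772 − 4.4298 = 6.07

6.07%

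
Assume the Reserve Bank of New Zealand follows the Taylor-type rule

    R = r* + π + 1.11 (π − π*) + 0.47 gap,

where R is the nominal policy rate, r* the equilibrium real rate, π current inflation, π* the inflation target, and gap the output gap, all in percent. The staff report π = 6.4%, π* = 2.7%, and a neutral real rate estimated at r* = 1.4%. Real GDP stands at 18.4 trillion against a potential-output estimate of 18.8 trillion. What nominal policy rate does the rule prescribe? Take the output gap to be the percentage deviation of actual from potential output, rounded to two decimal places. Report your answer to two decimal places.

Output gap = 100 × (18.4 − 18.8) / 18.8 = -2.13%.
R = 1.40 + 6.40 + 1.11 × (6.40 − 2.70) + 0.47 × (-2.13)
   = 1.40 + 6.4 + 4.107 − 1.0011 = 10.91

10.91%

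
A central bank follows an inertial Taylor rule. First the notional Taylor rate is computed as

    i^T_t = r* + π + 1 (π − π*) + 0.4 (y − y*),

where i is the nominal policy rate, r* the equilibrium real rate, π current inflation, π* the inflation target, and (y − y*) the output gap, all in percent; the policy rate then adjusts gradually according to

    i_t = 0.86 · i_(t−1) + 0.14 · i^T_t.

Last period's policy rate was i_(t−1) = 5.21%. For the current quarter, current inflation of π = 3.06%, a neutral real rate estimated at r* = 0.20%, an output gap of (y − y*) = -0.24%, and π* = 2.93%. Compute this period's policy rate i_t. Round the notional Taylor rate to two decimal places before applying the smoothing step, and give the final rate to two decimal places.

4.94%

i^T_t = 0.20 + 3.06 + 1 × (3.06 − 2.93) + 0.4 × (-0.24)
   = 0.20 + 3.06 + 0.13 − 0.096 = 3.29
i_t = 0.86 × 5.21 + 0.14 × 3.29 = 4.4806 + 0.4606 = 4.94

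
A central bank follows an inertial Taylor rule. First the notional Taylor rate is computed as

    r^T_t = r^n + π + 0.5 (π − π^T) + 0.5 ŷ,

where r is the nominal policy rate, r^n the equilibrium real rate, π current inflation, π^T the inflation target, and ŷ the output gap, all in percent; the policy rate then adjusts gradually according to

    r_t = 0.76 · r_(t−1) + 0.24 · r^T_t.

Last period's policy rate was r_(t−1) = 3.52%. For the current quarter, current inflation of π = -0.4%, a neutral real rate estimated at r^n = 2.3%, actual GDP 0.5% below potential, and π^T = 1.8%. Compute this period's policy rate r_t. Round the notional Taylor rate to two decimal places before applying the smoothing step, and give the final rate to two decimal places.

Output 0.5% below potential → ŷ = -0.5.
r^T_t = 2.3 + (-0.4) + 0.5 × (-0.4 − 1.8) + 0.5 × (-0.5)
   = 2.3 − 0.4 − 1.1 − 0.25 = 0.55
r_t = 0.76 × 3.52 + 0.24 × 0.55 = 2.6752 + 0.132 = 2.81

2.81%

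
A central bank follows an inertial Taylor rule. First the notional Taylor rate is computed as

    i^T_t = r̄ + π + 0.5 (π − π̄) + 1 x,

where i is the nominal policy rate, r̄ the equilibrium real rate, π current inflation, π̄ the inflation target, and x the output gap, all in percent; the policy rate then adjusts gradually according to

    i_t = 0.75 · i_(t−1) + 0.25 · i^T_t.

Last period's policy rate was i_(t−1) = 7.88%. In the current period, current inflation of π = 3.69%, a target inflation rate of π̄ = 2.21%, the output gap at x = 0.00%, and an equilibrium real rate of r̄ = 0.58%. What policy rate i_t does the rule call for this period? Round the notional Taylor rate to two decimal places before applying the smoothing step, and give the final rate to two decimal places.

7.16%

i^T_t = 0.58 + 3.69 + 0.5 × (3.69 − 2.21) + 1 × 0.00
   = 0.58 + 3.69 + 0.74 + 0 = 5.01
i_t = 0.75 × 7.88 + 0.25 × 5.01 = 5.91 + 1.2525 = 7.16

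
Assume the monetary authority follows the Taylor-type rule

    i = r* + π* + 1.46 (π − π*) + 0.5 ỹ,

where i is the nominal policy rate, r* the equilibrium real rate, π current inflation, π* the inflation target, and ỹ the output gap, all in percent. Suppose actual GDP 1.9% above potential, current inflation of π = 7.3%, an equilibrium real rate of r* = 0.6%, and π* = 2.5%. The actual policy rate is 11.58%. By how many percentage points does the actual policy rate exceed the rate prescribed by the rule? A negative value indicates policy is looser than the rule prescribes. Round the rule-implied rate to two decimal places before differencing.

0.52 pp

Output 1.9% above potential → ỹ = 1.9.
i = 0.6 + 2.5 + 1.46 × (7.3 − 2.5) + 0.5 × 1.9
   = 0.6 + 2.5 + 7.008 + 0.95 = 11.06
Deviation = 11.58 − 11.06 = 0.52 pp.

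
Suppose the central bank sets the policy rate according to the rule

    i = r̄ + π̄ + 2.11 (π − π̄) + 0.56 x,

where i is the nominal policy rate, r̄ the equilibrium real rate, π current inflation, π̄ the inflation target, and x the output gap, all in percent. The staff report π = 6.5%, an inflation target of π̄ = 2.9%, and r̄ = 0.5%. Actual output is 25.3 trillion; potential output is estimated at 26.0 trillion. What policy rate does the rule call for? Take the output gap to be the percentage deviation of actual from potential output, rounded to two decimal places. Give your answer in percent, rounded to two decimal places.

9.49%

Output gap = 100 × (25.3 − 26.0) / 26.0 = -2.69%.
i = 0.50 + 2.90 + 2.11 × (6.50 − 2.90) + 0.56 × (-2.69)
   = 0.50 + 2.9 + 7.596 − 1.5064 = 9.49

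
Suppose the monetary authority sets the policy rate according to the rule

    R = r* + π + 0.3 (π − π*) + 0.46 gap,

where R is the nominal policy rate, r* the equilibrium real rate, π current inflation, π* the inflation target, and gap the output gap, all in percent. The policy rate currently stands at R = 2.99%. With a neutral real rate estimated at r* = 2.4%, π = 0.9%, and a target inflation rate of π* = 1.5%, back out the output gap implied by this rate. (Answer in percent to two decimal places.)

0.46 gap = 2.99 − 2.4 − 0.9 − 0.3 × (0.9 − 1.5) = -0.13
gap = -0.13 / 0.46 = -0.28

-0.28%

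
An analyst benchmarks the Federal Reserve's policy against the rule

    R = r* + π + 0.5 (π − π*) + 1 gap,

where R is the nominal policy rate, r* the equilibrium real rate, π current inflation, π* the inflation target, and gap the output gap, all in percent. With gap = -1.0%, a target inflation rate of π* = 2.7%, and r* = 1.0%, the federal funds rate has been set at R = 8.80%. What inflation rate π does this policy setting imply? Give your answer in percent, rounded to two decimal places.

Collecting π: R = r* + (1 + 0.5) π − 0.5 π* + 1 gap
1.5 π = 8.80 − 1.0 + 0.5 × 2.7 − 1 × (-1.0) = 10.15
π = 10.15 / 1.5 = 6.77

6.77%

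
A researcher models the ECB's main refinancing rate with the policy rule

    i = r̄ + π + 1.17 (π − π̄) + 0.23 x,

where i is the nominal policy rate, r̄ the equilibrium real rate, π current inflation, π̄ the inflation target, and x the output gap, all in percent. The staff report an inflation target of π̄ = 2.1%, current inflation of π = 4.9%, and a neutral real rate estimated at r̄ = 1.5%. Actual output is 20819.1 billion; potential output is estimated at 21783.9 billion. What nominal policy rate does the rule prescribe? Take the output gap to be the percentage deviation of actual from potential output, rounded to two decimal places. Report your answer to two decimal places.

Output gap = 100 × (20819.1 − 21783.9) / 21783.9 = -4.43%.
i = 1.50 + 4.90 + 1.17 × (4.90 − 2.10) + 0.23 × (-4.43)
   = 1.50 + 4.9 + 3.276 − 1.0189 = 8.66

8.66%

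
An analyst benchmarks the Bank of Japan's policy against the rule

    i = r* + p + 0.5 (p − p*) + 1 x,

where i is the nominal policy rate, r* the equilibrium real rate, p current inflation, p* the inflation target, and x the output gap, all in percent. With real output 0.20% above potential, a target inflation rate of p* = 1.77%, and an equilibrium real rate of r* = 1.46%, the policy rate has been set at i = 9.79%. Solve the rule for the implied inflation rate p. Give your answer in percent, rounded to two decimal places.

6.01%

Output 0.20% above potential → x = 0.20.
Collecting p: i = r* + (1 + 0.5) p − 0.5 p* + 1 x
1.5 p = 9.79 − 1.46 + 0.5 × 1.77 − 1 × 0.20 = 9.015
p = 9.015 / 1.5 = 6.01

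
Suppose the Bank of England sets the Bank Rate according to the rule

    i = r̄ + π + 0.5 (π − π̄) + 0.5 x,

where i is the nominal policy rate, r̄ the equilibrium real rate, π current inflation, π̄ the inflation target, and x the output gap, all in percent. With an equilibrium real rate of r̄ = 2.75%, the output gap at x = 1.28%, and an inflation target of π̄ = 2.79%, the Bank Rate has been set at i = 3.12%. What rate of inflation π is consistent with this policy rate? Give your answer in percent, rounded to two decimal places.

0.75%

Collecting π: i = r̄ + (1 + 0.5) π − 0.5 π̄ + 0.5 x
1.5 π = 3.12 − 2.75 + 0.5 × 2.79 − 0.5 × 1.28 = 1.125
π = 1.125 / 1.5 = 0.75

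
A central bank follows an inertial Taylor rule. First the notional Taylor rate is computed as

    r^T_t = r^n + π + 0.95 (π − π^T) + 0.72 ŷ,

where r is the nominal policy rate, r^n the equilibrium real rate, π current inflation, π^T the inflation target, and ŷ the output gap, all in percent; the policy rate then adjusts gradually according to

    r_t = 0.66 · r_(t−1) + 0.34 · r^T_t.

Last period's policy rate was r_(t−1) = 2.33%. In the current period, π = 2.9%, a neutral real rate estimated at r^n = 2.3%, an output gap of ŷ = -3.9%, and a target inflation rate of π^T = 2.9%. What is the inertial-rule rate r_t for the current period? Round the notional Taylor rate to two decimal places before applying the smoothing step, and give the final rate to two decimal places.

2.35%

r^T_t = 2.3 + 2.9 + 0.95 × (2.9 − 2.9) + 0.72 × (-3.9)
   = 2.3 + 2.9 + 0 − 2.808 = 2.39
r_t = 0.66 × 2.33 + 0.34 × 2.39 = 1.5378 + 0.8126 = 2.35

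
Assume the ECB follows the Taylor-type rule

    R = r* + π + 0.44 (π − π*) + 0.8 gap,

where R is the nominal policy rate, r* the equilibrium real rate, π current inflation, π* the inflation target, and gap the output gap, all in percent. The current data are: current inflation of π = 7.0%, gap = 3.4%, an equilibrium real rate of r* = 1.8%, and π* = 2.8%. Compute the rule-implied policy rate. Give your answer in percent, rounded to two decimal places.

13.37%

R = 1.8 + 7.0 + 0.44 × (7.0 − 2.8) + 0.8 × 3.4
   = 1.8 + 7 + 1.848 + 2.72 = 13.37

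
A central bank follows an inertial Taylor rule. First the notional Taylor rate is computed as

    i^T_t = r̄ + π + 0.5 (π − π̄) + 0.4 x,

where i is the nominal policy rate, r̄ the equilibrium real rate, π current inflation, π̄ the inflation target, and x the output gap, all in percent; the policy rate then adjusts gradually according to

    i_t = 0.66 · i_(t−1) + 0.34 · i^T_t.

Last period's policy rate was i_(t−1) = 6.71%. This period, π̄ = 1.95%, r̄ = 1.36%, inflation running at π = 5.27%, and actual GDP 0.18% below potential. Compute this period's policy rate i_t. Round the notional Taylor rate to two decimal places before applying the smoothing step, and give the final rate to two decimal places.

7.22%

Output 0.18% below potential → x = -0.18.
i^T_t = 1.36 + 5.27 + 0.5 × (5.27 − 1.95) + 0.4 × (-0.18)
   = 1.36 + 5.27 + 1.66 − 0.072 = 8.22
i_t = 0.66 × 6.71 + 0.34 × 8.22 = 4.4286 + 2.7948 = 7.22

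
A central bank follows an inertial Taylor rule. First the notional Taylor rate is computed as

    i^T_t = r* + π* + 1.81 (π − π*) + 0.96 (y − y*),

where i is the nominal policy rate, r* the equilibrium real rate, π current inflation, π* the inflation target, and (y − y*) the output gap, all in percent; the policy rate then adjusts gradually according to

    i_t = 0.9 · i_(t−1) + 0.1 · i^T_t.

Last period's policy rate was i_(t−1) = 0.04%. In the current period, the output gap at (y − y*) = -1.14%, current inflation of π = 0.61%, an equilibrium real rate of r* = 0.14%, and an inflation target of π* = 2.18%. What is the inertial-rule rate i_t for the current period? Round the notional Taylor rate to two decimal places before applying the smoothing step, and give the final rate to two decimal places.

i^T_t = 0.14 + 2.18 + 1.81 × (0.61 − 2.18) + 0.96 × (-1.14)
   = 0.14 + 2.18 − 2.8417 − 1.0944 = -1.62
i_t = 0.9 × 0.04 + 0.1 × (-1.62) = 0.036 − 0.162 = -0.13

-0.13%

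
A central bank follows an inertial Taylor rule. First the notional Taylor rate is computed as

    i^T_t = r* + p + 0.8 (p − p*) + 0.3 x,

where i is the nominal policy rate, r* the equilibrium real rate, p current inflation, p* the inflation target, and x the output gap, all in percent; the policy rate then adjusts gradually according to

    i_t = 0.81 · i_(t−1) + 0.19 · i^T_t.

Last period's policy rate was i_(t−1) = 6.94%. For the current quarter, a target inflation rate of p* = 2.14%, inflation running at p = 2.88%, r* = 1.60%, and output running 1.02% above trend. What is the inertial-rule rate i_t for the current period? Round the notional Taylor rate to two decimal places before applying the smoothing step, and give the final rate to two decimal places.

Output 1.02% above potential → x = 1.02.
i^T_t = 1.60 + 2.88 + 0.8 × (2.88 − 2.14) + 0.3 × 1.02
   = 1.60 + 2.88 + 0.592 + 0.306 = 5.38
i_t = 0.81 × 6.94 + 0.19 × 5.38 = 5.6214 + 1.0222 = 6.64

6.64%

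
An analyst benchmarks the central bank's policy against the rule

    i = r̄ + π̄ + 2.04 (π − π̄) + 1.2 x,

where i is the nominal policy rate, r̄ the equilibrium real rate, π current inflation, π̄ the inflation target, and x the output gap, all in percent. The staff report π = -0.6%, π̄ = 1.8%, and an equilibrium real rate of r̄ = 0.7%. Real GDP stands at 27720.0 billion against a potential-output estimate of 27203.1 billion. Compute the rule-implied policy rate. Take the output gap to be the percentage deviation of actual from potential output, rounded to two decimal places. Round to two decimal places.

-0.12%

Output gap = 100 × (27720.0 − 27203.1) / 27203.1 = 1.90%.
i = 0.70 + 1.80 + 2.04 × (-0.60 − 1.80) + 1.2 × 1.90
   = 0.70 + 1.8 − 4.896 + 2.28 = -0.12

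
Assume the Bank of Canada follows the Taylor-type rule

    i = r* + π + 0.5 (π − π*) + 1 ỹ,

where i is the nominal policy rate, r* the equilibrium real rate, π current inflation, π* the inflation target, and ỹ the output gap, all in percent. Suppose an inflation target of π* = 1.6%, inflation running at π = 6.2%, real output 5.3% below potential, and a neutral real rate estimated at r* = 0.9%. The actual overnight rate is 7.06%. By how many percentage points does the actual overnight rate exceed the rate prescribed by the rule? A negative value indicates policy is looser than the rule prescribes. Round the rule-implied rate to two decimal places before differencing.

2.96 pp

Output 5.3% below potential → ỹ = -5.3.
i = 0.9 + 6.2 + 0.5 × (6.2 − 1.6) + 1 × (-5.3)
   = 0.9 + 6.2 + 2.3 − 5.3 = 4.10
Deviation = 7.06 − 4.10 = 2.96 pp.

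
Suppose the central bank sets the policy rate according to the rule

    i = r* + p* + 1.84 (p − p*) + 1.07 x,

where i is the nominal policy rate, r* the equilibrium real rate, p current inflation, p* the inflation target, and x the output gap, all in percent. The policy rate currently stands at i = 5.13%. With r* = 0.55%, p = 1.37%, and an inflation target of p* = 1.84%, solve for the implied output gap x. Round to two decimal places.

3.37%

1.07 x = 5.13 − 0.55 − 1.84 − 1.84 × (1.37 − 1.84) = 3.6048
x = 3.6048 / 1.07 = 3.37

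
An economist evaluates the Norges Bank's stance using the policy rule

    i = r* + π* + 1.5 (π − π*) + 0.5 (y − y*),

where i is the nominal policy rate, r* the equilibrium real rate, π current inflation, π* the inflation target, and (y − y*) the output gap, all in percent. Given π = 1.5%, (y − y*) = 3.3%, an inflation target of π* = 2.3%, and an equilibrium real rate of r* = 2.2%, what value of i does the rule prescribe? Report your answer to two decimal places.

4.95%

i = 2.2 + 2.3 + 1.5 × (1.5 − 2.3) + 0.5 × 3.3
   = 2.2 + 2.3 − 1.2 + 1.65 = 4.95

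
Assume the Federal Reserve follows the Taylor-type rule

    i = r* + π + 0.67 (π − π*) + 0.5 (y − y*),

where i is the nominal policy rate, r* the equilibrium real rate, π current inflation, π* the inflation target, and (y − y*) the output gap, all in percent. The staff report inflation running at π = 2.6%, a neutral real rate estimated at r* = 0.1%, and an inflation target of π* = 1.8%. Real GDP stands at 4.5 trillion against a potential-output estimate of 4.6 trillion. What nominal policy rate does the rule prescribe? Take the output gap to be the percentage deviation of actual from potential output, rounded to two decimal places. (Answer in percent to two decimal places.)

Output gap = 100 × (4.5 − 4.6) / 4.6 = -2.17%.
i = 0.10 + 2.60 + 0.67 × (2.60 − 1.80) + 0.5 × (-2.17)
   = 0.10 + 2.6 + 0.536 − 1.085 = 2.15

2.15%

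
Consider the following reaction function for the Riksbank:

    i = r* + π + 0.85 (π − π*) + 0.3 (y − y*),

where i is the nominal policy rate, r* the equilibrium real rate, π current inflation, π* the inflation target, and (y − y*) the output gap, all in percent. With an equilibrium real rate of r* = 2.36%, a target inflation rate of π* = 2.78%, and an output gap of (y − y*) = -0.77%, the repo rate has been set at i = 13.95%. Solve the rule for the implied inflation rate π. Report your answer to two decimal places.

Collecting π: i = r* + (1 + 0.85) π − 0.85 π* + 0.3 (y − y*)
1.85 π = 13.95 − 2.36 + 0.85 × 2.78 − 0.3 × (-0.77) = 14.184
π = 14.184 / 1.85 = 7.67

7.67%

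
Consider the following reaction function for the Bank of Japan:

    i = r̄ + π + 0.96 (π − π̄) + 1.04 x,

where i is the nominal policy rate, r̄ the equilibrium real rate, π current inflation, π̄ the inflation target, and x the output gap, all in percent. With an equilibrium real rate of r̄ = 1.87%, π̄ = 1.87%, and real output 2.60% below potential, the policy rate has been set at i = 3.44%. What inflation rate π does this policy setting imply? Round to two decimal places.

Output 2.60% below potential → x = -2.60.
Collecting π: i = r̄ + (1 + 0.96) π − 0.96 π̄ + 1.04 x
1.96 π = 3.44 − 1.87 + 0.96 × 1.87 − 1.04 × (-2.60) = 6.0692
π = 6.0692 / 1.96 = 3.10

3.10%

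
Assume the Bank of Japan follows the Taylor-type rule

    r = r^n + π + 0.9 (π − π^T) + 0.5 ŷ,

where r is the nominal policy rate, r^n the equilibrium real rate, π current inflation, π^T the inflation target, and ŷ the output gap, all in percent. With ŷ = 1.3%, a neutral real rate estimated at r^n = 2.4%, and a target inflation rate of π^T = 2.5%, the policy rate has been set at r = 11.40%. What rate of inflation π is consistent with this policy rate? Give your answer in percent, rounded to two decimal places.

5.58%

Collecting π: r = r^n + (1 + 0.9) π − 0.9 π^T + 0.5 ŷ
1.9 π = 11.40 − 2.4 + 0.9 × 2.5 − 0.5 × 1.3 = 10.6
π = 10.6 / 1.9 = 5.58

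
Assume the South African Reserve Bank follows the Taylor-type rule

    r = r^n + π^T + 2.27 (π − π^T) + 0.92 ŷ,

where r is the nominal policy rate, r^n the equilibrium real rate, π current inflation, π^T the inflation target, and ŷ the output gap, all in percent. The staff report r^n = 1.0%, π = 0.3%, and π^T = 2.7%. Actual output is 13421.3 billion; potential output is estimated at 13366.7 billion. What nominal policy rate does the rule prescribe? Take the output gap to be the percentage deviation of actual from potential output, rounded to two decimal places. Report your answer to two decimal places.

-1.37%

Output gap = 100 × (13421.3 − 13366.7) / 13366.7 = 0.41%.
r = 1.00 + 2.70 + 2.27 × (0.30 − 2.70) + 0.92 × 0.41
   = 1.00 + 2.7 − 5.448 + 0.3772 = -1.37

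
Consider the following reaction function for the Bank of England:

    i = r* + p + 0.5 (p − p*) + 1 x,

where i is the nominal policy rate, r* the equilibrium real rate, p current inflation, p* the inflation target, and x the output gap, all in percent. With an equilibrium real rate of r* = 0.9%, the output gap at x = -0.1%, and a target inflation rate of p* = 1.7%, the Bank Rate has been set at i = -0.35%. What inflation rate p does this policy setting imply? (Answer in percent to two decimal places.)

-0.20%

Collecting p: i = r* + (1 + 0.5) p − 0.5 p* + 1 x
1.5 p = -0.35 − 0.9 + 0.5 × 1.7 − 1 × (-0.1) = -0.3
p = -0.3 / 1.5 = -0.20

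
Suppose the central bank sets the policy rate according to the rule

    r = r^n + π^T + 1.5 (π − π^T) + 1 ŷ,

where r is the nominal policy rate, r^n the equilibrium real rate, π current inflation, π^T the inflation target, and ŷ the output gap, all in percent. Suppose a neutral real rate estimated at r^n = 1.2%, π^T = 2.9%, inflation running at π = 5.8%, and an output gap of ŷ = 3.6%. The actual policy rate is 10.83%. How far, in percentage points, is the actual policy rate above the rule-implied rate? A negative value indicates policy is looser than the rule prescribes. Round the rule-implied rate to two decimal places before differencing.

-1.22 pp

r = 1.2 + 2.9 + 1.5 × (5.8 − 2.9) + 1 × 3.6
   = 1.2 + 2.9 + 4.35 + 3.6 = 12.05
Deviation = 10.83 − 12.05 = -1.22 pp.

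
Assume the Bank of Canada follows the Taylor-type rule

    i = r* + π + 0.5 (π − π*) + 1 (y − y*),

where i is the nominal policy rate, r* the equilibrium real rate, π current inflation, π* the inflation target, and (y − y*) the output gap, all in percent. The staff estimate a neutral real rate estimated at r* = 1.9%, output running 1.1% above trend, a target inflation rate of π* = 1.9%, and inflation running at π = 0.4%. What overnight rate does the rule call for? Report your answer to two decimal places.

Output 1.1% above potential → (y − y*) = 1.1.
i = 1.9 + 0.4 + 0.5 × (0.4 − 1.9) + 1 × 1.1
   = 1.9 + 0.4 − 0.75 + 1.1 = 2.65

2.65%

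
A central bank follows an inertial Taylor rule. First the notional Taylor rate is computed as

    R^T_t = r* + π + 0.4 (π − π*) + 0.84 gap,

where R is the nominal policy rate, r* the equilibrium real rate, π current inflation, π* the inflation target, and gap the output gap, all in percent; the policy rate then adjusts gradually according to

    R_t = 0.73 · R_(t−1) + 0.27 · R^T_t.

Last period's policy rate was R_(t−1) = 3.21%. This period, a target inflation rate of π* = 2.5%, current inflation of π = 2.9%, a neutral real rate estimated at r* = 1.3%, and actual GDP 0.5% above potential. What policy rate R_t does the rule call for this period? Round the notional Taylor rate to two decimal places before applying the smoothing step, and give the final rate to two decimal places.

3.63%

Output 0.5% above potential → gap = 0.5.
R^T_t = 1.3 + 2.9 + 0.4 × (2.9 − 2.5) + 0.84 × 0.5
   = 1.3 + 2.9 + 0.16 + 0.42 = 4.78
R_t = 0.73 × 3.21 + 0.27 × 4.78 = 2.3433 + 1.2906 = 3.63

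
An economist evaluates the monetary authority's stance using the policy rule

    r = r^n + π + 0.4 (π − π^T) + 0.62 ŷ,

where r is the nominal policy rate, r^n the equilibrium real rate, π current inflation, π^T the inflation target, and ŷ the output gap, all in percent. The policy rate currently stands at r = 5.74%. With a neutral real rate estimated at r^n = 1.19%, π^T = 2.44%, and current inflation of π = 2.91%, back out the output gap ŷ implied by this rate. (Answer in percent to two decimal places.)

2.34%

0.62 ŷ = 5.74 − 1.19 − 2.91 − 0.4 × (2.91 − 2.44) = 1.452
ŷ = 1.452 / 0.62 = 2.34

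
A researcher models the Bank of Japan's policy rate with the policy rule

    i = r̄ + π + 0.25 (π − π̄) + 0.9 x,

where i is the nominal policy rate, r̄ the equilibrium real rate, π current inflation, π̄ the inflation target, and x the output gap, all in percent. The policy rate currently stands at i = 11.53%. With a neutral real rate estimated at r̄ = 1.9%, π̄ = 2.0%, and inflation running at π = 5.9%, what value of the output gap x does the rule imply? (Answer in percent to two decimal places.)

3.06%

0.9 x = 11.53 − 1.9 − 5.9 − 0.25 × (5.9 − 2.0) = 2.755
x = 2.755 / 0.9 = 3.06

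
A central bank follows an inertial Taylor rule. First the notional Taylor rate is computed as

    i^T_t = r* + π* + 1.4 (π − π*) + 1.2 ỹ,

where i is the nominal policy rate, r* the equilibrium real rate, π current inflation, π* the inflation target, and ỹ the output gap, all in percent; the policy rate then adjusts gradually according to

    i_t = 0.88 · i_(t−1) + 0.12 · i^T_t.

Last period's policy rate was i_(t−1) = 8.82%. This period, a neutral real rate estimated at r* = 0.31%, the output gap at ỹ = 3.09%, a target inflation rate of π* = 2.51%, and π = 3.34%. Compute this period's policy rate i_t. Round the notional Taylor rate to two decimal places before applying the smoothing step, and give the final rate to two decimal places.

i^T_t = 0.31 + 2.51 + 1.4 × (3.34 − 2.51) + 1.2 × 3.09
   = 0.31 + 2.51 + 1.162 + 3.708 = 7.69
i_t = 0.88 × 8.82 + 0.12 × 7.69 = 7.7616 + 0.9228 = 8.68

8.68%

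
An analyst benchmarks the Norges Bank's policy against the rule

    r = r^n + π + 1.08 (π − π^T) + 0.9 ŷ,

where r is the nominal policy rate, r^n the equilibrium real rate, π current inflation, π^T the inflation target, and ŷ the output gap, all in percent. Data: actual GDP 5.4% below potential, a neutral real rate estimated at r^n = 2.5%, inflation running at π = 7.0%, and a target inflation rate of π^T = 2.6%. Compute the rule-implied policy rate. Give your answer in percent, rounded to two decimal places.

9.39%

Output 5.4% below potential → ŷ = -5.4.
r = 2.5 + 7.0 + 1.08 × (7.0 − 2.6) + 0.9 × (-5.4)
   = 2.5 + 7 + 4.752 − 4.86 = 9.39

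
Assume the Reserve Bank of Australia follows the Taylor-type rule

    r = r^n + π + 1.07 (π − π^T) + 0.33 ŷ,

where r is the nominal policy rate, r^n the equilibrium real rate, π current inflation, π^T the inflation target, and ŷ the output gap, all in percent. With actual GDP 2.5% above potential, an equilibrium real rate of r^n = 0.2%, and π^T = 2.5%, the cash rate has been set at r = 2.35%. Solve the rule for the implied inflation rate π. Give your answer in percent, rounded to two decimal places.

Output 2.5% above potential → ŷ = 2.5.
Collecting π: r = r^n + (1 + 1.07) π − 1.07 π^T + 0.33 ŷ
2.07 π = 2.35 − 0.2 + 1.07 × 2.5 − 0.33 × 2.5 = 4
π = 4 / 2.07 = 1.93

1.93%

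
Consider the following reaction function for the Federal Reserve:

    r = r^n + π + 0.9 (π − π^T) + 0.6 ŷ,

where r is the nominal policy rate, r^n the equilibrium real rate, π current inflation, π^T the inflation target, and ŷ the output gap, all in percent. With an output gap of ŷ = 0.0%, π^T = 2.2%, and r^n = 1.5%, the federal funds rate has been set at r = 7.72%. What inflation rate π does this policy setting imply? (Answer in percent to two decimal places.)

4.32%

Collecting π: r = r^n + (1 + 0.9) π − 0.9 π^T + 0.6 ŷ
1.9 π = 7.72 − 1.5 + 0.9 × 2.2 − 0.6 × 0.0 = 8.2
π = 8.2 / 1.9 = 4.32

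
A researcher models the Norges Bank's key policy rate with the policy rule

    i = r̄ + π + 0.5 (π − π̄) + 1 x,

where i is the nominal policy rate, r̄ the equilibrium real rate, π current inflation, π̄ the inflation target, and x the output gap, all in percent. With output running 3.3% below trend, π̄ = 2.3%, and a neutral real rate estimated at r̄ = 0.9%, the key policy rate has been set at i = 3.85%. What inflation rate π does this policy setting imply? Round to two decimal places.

4.93%

Output 3.3% below potential → x = -3.3.
Collecting π: i = r̄ + (1 + 0.5) π − 0.5 π̄ + 1 x
1.5 π = 3.85 − 0.9 + 0.5 × 2.3 − 1 × (-3.3) = 7.4
π = 7.4 / 1.5 = 4.93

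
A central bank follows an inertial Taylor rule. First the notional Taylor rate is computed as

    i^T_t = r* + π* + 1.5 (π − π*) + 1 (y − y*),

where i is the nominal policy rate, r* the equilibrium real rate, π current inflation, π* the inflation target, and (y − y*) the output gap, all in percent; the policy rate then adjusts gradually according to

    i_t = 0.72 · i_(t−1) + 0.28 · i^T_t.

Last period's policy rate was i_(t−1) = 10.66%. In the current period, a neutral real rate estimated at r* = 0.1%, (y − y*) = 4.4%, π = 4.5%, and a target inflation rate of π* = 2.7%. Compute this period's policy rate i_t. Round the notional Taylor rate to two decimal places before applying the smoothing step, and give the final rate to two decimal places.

i^T_t = 0.1 + 2.7 + 1.5 × (4.5 − 2.7) + 1 × 4.4
   = 0.1 + 2.7 + 2.7 + 4.4 = 9.90
i_t = 0.72 × 10.66 + 0.28 × 9.90 = 7.6752 + 2.772 = 10.45

10.45%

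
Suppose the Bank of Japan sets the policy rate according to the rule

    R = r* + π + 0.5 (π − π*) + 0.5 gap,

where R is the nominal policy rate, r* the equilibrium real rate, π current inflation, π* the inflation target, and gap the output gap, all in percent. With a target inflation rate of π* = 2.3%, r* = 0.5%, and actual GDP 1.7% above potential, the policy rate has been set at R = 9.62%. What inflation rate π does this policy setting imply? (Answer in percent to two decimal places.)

6.28%

Output 1.7% above potential → gap = 1.7.
Collecting π: R = r* + (1 + 0.5) π − 0.5 π* + 0.5 gap
1.5 π = 9.62 − 0.5 + 0.5 × 2.3 − 0.5 × 1.7 = 9.42
π = 9.42 / 1.5 = 6.28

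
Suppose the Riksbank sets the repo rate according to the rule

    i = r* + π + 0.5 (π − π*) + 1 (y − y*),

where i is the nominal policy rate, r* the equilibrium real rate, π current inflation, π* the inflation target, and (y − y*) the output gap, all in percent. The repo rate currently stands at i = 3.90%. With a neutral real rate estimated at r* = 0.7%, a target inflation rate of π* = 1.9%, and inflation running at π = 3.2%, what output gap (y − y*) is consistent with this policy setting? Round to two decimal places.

-0.65%

1 (y − y*) = 3.90 − 0.7 − 3.2 − 0.5 × (3.2 − 1.9) = -0.65
(y − y*) = -0.65 / 1 = -0.65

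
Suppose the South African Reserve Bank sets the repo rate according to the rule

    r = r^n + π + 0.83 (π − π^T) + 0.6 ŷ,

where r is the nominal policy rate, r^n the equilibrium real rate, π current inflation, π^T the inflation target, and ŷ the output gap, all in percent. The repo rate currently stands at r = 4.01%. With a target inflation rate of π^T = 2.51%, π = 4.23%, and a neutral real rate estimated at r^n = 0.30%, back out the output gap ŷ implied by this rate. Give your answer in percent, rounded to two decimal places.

-3.25%

0.6 ŷ = 4.01 − 0.30 − 4.23 − 0.83 × (4.23 − 2.51) = -1.9476
ŷ = -1.9476 / 0.6 = -3.25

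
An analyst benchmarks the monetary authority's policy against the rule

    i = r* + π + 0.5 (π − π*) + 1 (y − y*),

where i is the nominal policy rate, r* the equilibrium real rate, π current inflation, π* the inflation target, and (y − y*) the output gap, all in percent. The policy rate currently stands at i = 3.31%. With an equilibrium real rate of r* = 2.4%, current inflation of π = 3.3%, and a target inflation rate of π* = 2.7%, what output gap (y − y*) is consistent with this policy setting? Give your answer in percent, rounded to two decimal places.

1 (y − y*) = 3.31 − 2.4 − 3.3 − 0.5 × (3.3 − 2.7) = -2.69
(y − y*) = -2.69 / 1 = -2.69

-2.69%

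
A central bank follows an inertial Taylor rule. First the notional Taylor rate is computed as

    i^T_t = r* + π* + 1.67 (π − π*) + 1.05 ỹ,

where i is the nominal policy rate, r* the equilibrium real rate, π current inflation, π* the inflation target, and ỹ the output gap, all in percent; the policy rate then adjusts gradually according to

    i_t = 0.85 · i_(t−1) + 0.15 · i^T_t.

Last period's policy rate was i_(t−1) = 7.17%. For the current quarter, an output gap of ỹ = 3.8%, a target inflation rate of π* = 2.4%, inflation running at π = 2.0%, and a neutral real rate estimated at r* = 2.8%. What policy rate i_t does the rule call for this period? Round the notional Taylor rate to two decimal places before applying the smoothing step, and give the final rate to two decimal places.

i^T_t = 2.8 + 2.4 + 1.67 × (2.0 − 2.4) + 1.05 × 3.8
   = 2.8 + 2.4 − 0.668 + 3.99 = 8.52
i_t = 0.85 × 7.17 + 0.15 × 8.52 = 6.0945 + 1.278 = 7.37

7.37%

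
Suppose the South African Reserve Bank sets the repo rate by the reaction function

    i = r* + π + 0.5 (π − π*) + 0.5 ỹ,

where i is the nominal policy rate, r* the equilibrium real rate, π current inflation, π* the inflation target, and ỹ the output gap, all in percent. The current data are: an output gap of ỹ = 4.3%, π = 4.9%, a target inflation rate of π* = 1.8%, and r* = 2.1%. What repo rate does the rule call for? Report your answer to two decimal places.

10.70%

i = 2.1 + 4.9 + 0.5 × (4.9 − 1.8) + 0.5 × 4.3
   = 2.1 + 4.9 + 1.55 + 2.15 = 10.70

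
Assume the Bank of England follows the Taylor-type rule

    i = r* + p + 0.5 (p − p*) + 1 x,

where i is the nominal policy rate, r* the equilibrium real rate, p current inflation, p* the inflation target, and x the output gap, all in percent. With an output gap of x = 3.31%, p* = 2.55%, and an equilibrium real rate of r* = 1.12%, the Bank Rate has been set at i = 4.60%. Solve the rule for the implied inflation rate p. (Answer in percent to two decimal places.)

0.96%

Collecting p: i = r* + (1 + 0.5) p − 0.5 p* + 1 x
1.5 p = 4.60 − 1.12 + 0.5 × 2.55 − 1 × 3.31 = 1.445
p = 1.445 / 1.5 = 0.96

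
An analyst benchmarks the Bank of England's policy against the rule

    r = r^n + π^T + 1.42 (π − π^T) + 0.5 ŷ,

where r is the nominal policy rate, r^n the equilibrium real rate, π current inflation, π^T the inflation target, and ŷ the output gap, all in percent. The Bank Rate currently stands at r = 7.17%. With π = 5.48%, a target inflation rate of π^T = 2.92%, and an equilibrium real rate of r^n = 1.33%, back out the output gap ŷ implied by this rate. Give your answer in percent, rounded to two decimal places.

-1.43%

0.5 ŷ = 7.17 − 1.33 − 2.92 − 1.42 × (5.48 − 2.92) = -0.7152
ŷ = -0.7152 / 0.5 = -1.43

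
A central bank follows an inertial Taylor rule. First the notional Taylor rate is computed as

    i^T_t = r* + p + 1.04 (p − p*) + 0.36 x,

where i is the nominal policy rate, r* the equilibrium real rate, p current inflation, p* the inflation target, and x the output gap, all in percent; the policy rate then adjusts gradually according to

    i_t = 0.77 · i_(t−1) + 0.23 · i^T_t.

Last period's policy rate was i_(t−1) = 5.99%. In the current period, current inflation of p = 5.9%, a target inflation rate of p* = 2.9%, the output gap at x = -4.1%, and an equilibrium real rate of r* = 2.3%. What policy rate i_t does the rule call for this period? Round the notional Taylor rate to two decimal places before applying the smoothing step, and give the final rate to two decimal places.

i^T_t = 2.3 + 5.9 + 1.04 × (5.9 − 2.9) + 0.36 × (-4.1)
   = 2.3 + 5.9 + 3.12 − 1.476 = 9.84
i_t = 0.77 × 5.99 + 0.23 × 9.84 = 4.6123 + 2.2632 = 6.88

6.88%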